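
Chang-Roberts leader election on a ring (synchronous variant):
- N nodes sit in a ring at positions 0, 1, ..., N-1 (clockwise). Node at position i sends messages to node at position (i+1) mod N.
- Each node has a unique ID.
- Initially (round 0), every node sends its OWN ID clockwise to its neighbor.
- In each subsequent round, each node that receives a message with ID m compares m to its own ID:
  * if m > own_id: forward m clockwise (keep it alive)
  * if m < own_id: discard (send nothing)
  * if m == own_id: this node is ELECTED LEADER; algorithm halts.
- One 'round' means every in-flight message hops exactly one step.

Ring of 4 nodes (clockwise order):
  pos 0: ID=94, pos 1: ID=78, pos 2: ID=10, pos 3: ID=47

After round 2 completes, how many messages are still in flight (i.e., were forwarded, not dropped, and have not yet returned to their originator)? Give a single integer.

Round 1: pos1(id78) recv 94: fwd; pos2(id10) recv 78: fwd; pos3(id47) recv 10: drop; pos0(id94) recv 47: drop
Round 2: pos2(id10) recv 94: fwd; pos3(id47) recv 78: fwd
After round 2: 2 messages still in flight

Answer: 2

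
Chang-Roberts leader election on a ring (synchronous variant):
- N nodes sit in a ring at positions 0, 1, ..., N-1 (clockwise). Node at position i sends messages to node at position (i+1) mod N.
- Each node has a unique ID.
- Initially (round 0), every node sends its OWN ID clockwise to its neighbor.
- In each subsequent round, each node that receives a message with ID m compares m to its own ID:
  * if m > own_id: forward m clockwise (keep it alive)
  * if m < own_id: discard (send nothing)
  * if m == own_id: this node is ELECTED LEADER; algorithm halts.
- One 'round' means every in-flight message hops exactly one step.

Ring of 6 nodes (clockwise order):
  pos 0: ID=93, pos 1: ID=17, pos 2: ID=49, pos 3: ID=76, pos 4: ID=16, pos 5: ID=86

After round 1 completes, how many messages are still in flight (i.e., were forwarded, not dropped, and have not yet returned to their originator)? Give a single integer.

Round 1: pos1(id17) recv 93: fwd; pos2(id49) recv 17: drop; pos3(id76) recv 49: drop; pos4(id16) recv 76: fwd; pos5(id86) recv 16: drop; pos0(id93) recv 86: drop
After round 1: 2 messages still in flight

Answer: 2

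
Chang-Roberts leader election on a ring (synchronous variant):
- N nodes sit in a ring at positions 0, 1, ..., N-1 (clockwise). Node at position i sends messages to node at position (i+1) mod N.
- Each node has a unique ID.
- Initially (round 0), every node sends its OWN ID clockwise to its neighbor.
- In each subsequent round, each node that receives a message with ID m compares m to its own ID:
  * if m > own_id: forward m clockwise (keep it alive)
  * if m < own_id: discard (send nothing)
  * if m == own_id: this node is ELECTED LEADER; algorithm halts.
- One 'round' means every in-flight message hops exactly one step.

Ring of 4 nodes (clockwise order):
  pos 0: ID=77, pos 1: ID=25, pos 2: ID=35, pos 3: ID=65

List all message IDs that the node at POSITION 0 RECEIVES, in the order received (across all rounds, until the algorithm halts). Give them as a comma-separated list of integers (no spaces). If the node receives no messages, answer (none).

Answer: 65,77

Derivation:
Round 1: pos1(id25) recv 77: fwd; pos2(id35) recv 25: drop; pos3(id65) recv 35: drop; pos0(id77) recv 65: drop
Round 2: pos2(id35) recv 77: fwd
Round 3: pos3(id65) recv 77: fwd
Round 4: pos0(id77) recv 77: ELECTED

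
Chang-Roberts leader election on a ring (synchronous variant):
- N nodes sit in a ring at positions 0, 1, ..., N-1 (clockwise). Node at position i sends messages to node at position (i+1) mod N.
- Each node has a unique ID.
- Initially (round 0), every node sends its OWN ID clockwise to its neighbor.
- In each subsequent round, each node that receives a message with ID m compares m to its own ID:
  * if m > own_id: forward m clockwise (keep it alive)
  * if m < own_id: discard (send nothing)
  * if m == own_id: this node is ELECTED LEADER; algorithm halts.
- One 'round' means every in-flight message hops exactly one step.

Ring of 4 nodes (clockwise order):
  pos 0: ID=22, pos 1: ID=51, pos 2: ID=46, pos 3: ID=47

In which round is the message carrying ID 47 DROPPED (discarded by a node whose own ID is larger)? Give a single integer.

Answer: 2

Derivation:
Round 1: pos1(id51) recv 22: drop; pos2(id46) recv 51: fwd; pos3(id47) recv 46: drop; pos0(id22) recv 47: fwd
Round 2: pos3(id47) recv 51: fwd; pos1(id51) recv 47: drop
Round 3: pos0(id22) recv 51: fwd
Round 4: pos1(id51) recv 51: ELECTED
Message ID 47 originates at pos 3; dropped at pos 1 in round 2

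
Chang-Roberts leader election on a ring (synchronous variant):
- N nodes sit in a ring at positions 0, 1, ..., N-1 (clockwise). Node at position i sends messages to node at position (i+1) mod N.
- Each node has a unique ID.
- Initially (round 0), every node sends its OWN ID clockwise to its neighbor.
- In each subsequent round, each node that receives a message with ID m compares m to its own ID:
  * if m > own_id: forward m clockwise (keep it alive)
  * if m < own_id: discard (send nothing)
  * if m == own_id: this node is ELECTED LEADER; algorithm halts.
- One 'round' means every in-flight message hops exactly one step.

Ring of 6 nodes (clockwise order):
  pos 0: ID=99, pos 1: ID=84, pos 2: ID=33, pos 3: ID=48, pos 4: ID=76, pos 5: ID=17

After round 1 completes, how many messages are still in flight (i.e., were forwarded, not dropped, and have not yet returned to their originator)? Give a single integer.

Round 1: pos1(id84) recv 99: fwd; pos2(id33) recv 84: fwd; pos3(id48) recv 33: drop; pos4(id76) recv 48: drop; pos5(id17) recv 76: fwd; pos0(id99) recv 17: drop
After round 1: 3 messages still in flight

Answer: 3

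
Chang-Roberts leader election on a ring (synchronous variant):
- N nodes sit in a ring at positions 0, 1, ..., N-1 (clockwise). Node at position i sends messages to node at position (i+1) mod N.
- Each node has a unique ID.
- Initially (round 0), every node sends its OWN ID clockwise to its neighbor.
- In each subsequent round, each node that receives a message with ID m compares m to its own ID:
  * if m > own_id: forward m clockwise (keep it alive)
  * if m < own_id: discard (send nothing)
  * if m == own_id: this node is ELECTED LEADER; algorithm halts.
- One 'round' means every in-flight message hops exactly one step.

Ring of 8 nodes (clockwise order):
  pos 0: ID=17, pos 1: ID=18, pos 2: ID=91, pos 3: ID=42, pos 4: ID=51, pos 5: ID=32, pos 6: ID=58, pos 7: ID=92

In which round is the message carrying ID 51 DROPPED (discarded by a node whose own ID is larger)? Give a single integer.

Answer: 2

Derivation:
Round 1: pos1(id18) recv 17: drop; pos2(id91) recv 18: drop; pos3(id42) recv 91: fwd; pos4(id51) recv 42: drop; pos5(id32) recv 51: fwd; pos6(id58) recv 32: drop; pos7(id92) recv 58: drop; pos0(id17) recv 92: fwd
Round 2: pos4(id51) recv 91: fwd; pos6(id58) recv 51: drop; pos1(id18) recv 92: fwd
Round 3: pos5(id32) recv 91: fwd; pos2(id91) recv 92: fwd
Round 4: pos6(id58) recv 91: fwd; pos3(id42) recv 92: fwd
Round 5: pos7(id92) recv 91: drop; pos4(id51) recv 92: fwd
Round 6: pos5(id32) recv 92: fwd
Round 7: pos6(id58) recv 92: fwd
Round 8: pos7(id92) recv 92: ELECTED
Message ID 51 originates at pos 4; dropped at pos 6 in round 2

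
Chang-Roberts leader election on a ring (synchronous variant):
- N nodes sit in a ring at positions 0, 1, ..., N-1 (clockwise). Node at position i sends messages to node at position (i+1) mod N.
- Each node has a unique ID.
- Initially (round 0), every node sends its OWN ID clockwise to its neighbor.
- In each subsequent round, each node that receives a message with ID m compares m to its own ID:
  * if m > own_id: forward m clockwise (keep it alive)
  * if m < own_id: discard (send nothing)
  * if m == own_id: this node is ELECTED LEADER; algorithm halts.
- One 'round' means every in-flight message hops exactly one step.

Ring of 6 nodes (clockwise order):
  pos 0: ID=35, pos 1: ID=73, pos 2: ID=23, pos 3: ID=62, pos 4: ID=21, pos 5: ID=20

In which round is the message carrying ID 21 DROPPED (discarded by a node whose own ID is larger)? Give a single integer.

Answer: 2

Derivation:
Round 1: pos1(id73) recv 35: drop; pos2(id23) recv 73: fwd; pos3(id62) recv 23: drop; pos4(id21) recv 62: fwd; pos5(id20) recv 21: fwd; pos0(id35) recv 20: drop
Round 2: pos3(id62) recv 73: fwd; pos5(id20) recv 62: fwd; pos0(id35) recv 21: drop
Round 3: pos4(id21) recv 73: fwd; pos0(id35) recv 62: fwd
Round 4: pos5(id20) recv 73: fwd; pos1(id73) recv 62: drop
Round 5: pos0(id35) recv 73: fwd
Round 6: pos1(id73) recv 73: ELECTED
Message ID 21 originates at pos 4; dropped at pos 0 in round 2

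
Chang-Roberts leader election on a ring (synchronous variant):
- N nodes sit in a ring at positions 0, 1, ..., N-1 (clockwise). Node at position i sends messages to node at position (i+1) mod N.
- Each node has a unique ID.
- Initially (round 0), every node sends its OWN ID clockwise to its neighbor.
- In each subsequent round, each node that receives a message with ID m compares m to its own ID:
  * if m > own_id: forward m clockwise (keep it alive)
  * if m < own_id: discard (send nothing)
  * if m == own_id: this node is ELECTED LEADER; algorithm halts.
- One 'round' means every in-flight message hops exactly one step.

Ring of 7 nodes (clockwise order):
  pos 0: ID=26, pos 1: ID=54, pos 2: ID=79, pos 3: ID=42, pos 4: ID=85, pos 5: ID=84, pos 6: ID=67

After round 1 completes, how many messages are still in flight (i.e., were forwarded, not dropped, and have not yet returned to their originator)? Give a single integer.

Round 1: pos1(id54) recv 26: drop; pos2(id79) recv 54: drop; pos3(id42) recv 79: fwd; pos4(id85) recv 42: drop; pos5(id84) recv 85: fwd; pos6(id67) recv 84: fwd; pos0(id26) recv 67: fwd
After round 1: 4 messages still in flight

Answer: 4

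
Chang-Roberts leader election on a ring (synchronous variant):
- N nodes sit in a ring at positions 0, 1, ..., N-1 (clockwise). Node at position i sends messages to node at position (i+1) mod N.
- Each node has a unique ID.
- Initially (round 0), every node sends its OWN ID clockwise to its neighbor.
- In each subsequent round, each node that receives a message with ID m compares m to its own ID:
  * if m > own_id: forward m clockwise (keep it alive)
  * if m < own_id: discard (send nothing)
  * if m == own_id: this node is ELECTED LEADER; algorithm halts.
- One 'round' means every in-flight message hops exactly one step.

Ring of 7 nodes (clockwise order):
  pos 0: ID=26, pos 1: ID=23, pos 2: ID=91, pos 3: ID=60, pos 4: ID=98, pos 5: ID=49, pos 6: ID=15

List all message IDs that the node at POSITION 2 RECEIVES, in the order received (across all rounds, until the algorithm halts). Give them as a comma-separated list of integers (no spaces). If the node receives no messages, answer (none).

Answer: 23,26,49,98

Derivation:
Round 1: pos1(id23) recv 26: fwd; pos2(id91) recv 23: drop; pos3(id60) recv 91: fwd; pos4(id98) recv 60: drop; pos5(id49) recv 98: fwd; pos6(id15) recv 49: fwd; pos0(id26) recv 15: drop
Round 2: pos2(id91) recv 26: drop; pos4(id98) recv 91: drop; pos6(id15) recv 98: fwd; pos0(id26) recv 49: fwd
Round 3: pos0(id26) recv 98: fwd; pos1(id23) recv 49: fwd
Round 4: pos1(id23) recv 98: fwd; pos2(id91) recv 49: drop
Round 5: pos2(id91) recv 98: fwd
Round 6: pos3(id60) recv 98: fwd
Round 7: pos4(id98) recv 98: ELECTED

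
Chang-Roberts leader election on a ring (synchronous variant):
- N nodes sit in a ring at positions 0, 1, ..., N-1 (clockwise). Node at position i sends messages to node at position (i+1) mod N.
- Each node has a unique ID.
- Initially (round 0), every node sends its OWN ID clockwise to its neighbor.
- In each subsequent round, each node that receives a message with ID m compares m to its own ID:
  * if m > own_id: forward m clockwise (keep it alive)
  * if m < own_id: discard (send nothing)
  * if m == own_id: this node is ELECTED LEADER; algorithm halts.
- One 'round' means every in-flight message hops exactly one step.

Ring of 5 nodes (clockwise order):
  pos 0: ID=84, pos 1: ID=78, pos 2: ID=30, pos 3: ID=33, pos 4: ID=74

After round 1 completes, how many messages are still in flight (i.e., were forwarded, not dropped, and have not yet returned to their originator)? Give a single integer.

Answer: 2

Derivation:
Round 1: pos1(id78) recv 84: fwd; pos2(id30) recv 78: fwd; pos3(id33) recv 30: drop; pos4(id74) recv 33: drop; pos0(id84) recv 74: drop
After round 1: 2 messages still in flight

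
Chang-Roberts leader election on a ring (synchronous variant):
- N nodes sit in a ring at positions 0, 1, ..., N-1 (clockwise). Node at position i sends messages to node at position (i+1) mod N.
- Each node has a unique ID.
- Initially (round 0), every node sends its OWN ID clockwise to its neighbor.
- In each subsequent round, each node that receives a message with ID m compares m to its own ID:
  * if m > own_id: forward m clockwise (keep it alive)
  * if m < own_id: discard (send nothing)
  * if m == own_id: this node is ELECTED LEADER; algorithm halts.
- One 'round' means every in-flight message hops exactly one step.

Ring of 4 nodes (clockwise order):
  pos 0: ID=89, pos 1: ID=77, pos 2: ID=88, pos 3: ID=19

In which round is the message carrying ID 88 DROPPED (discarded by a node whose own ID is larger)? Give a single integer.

Answer: 2

Derivation:
Round 1: pos1(id77) recv 89: fwd; pos2(id88) recv 77: drop; pos3(id19) recv 88: fwd; pos0(id89) recv 19: drop
Round 2: pos2(id88) recv 89: fwd; pos0(id89) recv 88: drop
Round 3: pos3(id19) recv 89: fwd
Round 4: pos0(id89) recv 89: ELECTED
Message ID 88 originates at pos 2; dropped at pos 0 in round 2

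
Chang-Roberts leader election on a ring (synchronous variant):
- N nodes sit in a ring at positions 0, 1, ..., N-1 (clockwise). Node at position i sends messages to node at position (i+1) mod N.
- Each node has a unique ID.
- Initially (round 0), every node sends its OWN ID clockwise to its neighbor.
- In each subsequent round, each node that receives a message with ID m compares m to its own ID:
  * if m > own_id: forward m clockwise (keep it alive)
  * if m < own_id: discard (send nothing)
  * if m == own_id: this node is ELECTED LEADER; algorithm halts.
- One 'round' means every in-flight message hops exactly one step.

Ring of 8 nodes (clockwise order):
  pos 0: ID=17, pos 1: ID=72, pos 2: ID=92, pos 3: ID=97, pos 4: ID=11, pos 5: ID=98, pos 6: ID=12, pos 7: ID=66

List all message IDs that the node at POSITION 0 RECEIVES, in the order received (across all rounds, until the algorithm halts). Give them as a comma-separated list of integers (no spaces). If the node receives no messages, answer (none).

Answer: 66,98

Derivation:
Round 1: pos1(id72) recv 17: drop; pos2(id92) recv 72: drop; pos3(id97) recv 92: drop; pos4(id11) recv 97: fwd; pos5(id98) recv 11: drop; pos6(id12) recv 98: fwd; pos7(id66) recv 12: drop; pos0(id17) recv 66: fwd
Round 2: pos5(id98) recv 97: drop; pos7(id66) recv 98: fwd; pos1(id72) recv 66: drop
Round 3: pos0(id17) recv 98: fwd
Round 4: pos1(id72) recv 98: fwd
Round 5: pos2(id92) recv 98: fwd
Round 6: pos3(id97) recv 98: fwd
Round 7: pos4(id11) recv 98: fwd
Round 8: pos5(id98) recv 98: ELECTED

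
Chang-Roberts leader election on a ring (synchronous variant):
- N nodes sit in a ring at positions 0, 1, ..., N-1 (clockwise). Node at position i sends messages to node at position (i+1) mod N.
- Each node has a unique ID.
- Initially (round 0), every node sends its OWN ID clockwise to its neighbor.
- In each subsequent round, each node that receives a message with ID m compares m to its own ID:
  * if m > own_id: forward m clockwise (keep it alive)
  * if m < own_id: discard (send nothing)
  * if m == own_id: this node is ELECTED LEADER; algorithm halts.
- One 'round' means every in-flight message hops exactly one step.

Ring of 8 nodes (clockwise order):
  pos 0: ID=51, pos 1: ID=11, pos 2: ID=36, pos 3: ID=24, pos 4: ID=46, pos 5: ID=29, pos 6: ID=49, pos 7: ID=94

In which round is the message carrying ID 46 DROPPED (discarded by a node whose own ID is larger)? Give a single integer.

Answer: 2

Derivation:
Round 1: pos1(id11) recv 51: fwd; pos2(id36) recv 11: drop; pos3(id24) recv 36: fwd; pos4(id46) recv 24: drop; pos5(id29) recv 46: fwd; pos6(id49) recv 29: drop; pos7(id94) recv 49: drop; pos0(id51) recv 94: fwd
Round 2: pos2(id36) recv 51: fwd; pos4(id46) recv 36: drop; pos6(id49) recv 46: drop; pos1(id11) recv 94: fwd
Round 3: pos3(id24) recv 51: fwd; pos2(id36) recv 94: fwd
Round 4: pos4(id46) recv 51: fwd; pos3(id24) recv 94: fwd
Round 5: pos5(id29) recv 51: fwd; pos4(id46) recv 94: fwd
Round 6: pos6(id49) recv 51: fwd; pos5(id29) recv 94: fwd
Round 7: pos7(id94) recv 51: drop; pos6(id49) recv 94: fwd
Round 8: pos7(id94) recv 94: ELECTED
Message ID 46 originates at pos 4; dropped at pos 6 in round 2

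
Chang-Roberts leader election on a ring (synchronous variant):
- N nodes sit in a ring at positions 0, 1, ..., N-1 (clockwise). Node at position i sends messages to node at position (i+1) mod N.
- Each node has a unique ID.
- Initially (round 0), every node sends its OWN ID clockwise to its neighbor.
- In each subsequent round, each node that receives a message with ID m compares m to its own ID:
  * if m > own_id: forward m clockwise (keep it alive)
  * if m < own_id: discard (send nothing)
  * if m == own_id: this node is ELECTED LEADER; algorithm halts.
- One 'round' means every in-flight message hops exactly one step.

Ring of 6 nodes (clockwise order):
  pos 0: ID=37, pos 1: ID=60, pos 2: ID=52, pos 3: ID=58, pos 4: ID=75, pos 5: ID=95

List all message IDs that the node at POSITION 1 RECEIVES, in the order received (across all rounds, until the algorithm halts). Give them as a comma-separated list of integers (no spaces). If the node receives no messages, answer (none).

Round 1: pos1(id60) recv 37: drop; pos2(id52) recv 60: fwd; pos3(id58) recv 52: drop; pos4(id75) recv 58: drop; pos5(id95) recv 75: drop; pos0(id37) recv 95: fwd
Round 2: pos3(id58) recv 60: fwd; pos1(id60) recv 95: fwd
Round 3: pos4(id75) recv 60: drop; pos2(id52) recv 95: fwd
Round 4: pos3(id58) recv 95: fwd
Round 5: pos4(id75) recv 95: fwd
Round 6: pos5(id95) recv 95: ELECTED

Answer: 37,95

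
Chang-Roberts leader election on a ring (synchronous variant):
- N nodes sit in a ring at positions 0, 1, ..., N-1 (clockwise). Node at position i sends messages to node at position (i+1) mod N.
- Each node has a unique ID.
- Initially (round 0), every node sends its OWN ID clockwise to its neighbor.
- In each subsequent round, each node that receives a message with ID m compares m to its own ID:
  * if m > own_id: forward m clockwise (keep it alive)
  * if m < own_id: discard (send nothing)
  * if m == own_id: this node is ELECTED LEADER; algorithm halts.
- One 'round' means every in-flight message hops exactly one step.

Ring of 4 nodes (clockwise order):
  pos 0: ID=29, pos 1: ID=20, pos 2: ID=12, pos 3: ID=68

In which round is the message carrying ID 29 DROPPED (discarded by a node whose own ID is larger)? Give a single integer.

Round 1: pos1(id20) recv 29: fwd; pos2(id12) recv 20: fwd; pos3(id68) recv 12: drop; pos0(id29) recv 68: fwd
Round 2: pos2(id12) recv 29: fwd; pos3(id68) recv 20: drop; pos1(id20) recv 68: fwd
Round 3: pos3(id68) recv 29: drop; pos2(id12) recv 68: fwd
Round 4: pos3(id68) recv 68: ELECTED
Message ID 29 originates at pos 0; dropped at pos 3 in round 3

Answer: 3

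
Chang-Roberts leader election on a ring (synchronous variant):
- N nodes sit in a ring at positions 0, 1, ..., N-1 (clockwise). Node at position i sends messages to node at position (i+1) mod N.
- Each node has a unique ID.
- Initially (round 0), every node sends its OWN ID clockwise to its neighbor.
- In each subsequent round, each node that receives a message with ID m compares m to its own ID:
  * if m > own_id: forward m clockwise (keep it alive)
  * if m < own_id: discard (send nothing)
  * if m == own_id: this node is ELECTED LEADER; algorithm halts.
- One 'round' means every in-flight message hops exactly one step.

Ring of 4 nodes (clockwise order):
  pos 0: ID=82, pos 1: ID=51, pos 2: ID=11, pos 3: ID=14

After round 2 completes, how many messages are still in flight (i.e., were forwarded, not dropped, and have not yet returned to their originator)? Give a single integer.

Round 1: pos1(id51) recv 82: fwd; pos2(id11) recv 51: fwd; pos3(id14) recv 11: drop; pos0(id82) recv 14: drop
Round 2: pos2(id11) recv 82: fwd; pos3(id14) recv 51: fwd
After round 2: 2 messages still in flight

Answer: 2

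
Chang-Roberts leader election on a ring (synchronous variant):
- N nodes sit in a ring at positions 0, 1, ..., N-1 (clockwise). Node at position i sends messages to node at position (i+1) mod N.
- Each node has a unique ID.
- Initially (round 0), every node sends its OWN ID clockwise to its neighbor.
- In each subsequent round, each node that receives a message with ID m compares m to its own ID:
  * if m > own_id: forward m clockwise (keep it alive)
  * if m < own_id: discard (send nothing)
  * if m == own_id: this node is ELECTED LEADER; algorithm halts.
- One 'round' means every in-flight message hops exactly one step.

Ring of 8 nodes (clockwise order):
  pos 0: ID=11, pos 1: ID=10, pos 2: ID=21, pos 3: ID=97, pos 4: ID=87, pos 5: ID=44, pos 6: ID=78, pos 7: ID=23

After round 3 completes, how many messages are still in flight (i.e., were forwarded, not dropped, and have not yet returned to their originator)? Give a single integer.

Answer: 4

Derivation:
Round 1: pos1(id10) recv 11: fwd; pos2(id21) recv 10: drop; pos3(id97) recv 21: drop; pos4(id87) recv 97: fwd; pos5(id44) recv 87: fwd; pos6(id78) recv 44: drop; pos7(id23) recv 78: fwd; pos0(id11) recv 23: fwd
Round 2: pos2(id21) recv 11: drop; pos5(id44) recv 97: fwd; pos6(id78) recv 87: fwd; pos0(id11) recv 78: fwd; pos1(id10) recv 23: fwd
Round 3: pos6(id78) recv 97: fwd; pos7(id23) recv 87: fwd; pos1(id10) recv 78: fwd; pos2(id21) recv 23: fwd
After round 3: 4 messages still in flight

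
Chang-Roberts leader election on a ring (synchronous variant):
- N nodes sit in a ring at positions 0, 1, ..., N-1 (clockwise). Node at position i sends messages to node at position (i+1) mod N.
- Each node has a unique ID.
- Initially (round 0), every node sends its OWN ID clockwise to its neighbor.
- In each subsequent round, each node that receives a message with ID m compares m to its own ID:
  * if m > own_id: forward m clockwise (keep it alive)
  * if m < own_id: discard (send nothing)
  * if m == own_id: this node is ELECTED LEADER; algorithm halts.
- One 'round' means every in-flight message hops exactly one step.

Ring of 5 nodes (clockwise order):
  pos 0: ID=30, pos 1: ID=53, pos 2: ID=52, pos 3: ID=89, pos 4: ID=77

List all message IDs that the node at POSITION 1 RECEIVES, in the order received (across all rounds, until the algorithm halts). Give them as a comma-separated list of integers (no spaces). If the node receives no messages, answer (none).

Round 1: pos1(id53) recv 30: drop; pos2(id52) recv 53: fwd; pos3(id89) recv 52: drop; pos4(id77) recv 89: fwd; pos0(id30) recv 77: fwd
Round 2: pos3(id89) recv 53: drop; pos0(id30) recv 89: fwd; pos1(id53) recv 77: fwd
Round 3: pos1(id53) recv 89: fwd; pos2(id52) recv 77: fwd
Round 4: pos2(id52) recv 89: fwd; pos3(id89) recv 77: drop
Round 5: pos3(id89) recv 89: ELECTED

Answer: 30,77,89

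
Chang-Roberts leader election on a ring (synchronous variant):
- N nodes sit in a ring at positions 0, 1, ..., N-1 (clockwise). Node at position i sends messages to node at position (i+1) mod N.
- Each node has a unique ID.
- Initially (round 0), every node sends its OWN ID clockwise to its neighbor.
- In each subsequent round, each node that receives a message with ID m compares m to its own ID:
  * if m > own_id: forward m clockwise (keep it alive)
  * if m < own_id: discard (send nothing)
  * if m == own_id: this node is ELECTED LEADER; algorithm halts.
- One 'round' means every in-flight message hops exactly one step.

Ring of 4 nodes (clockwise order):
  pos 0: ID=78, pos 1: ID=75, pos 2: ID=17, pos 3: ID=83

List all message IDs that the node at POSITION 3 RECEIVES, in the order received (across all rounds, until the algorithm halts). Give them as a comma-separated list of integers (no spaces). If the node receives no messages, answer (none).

Answer: 17,75,78,83

Derivation:
Round 1: pos1(id75) recv 78: fwd; pos2(id17) recv 75: fwd; pos3(id83) recv 17: drop; pos0(id78) recv 83: fwd
Round 2: pos2(id17) recv 78: fwd; pos3(id83) recv 75: drop; pos1(id75) recv 83: fwd
Round 3: pos3(id83) recv 78: drop; pos2(id17) recv 83: fwd
Round 4: pos3(id83) recv 83: ELECTED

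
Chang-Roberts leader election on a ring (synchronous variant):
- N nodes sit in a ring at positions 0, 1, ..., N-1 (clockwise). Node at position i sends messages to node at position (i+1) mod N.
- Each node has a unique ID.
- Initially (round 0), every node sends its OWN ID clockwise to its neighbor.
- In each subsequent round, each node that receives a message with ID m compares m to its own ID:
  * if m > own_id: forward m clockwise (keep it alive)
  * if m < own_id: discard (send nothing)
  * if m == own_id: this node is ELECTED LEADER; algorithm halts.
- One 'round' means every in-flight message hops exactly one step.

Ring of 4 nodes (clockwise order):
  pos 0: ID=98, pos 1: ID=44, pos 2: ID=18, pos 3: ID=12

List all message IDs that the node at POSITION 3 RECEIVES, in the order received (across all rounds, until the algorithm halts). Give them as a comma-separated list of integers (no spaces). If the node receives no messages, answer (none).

Answer: 18,44,98

Derivation:
Round 1: pos1(id44) recv 98: fwd; pos2(id18) recv 44: fwd; pos3(id12) recv 18: fwd; pos0(id98) recv 12: drop
Round 2: pos2(id18) recv 98: fwd; pos3(id12) recv 44: fwd; pos0(id98) recv 18: drop
Round 3: pos3(id12) recv 98: fwd; pos0(id98) recv 44: drop
Round 4: pos0(id98) recv 98: ELECTED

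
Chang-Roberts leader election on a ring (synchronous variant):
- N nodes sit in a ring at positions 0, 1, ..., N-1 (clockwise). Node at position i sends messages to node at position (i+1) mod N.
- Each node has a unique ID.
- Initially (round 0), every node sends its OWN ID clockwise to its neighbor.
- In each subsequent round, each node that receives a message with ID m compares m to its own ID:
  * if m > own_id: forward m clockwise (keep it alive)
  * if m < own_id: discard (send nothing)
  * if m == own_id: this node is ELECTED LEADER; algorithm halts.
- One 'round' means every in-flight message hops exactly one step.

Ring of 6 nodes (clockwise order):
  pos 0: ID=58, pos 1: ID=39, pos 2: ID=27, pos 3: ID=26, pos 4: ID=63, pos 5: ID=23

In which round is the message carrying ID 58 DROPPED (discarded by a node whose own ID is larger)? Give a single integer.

Round 1: pos1(id39) recv 58: fwd; pos2(id27) recv 39: fwd; pos3(id26) recv 27: fwd; pos4(id63) recv 26: drop; pos5(id23) recv 63: fwd; pos0(id58) recv 23: drop
Round 2: pos2(id27) recv 58: fwd; pos3(id26) recv 39: fwd; pos4(id63) recv 27: drop; pos0(id58) recv 63: fwd
Round 3: pos3(id26) recv 58: fwd; pos4(id63) recv 39: drop; pos1(id39) recv 63: fwd
Round 4: pos4(id63) recv 58: drop; pos2(id27) recv 63: fwd
Round 5: pos3(id26) recv 63: fwd
Round 6: pos4(id63) recv 63: ELECTED
Message ID 58 originates at pos 0; dropped at pos 4 in round 4

Answer: 4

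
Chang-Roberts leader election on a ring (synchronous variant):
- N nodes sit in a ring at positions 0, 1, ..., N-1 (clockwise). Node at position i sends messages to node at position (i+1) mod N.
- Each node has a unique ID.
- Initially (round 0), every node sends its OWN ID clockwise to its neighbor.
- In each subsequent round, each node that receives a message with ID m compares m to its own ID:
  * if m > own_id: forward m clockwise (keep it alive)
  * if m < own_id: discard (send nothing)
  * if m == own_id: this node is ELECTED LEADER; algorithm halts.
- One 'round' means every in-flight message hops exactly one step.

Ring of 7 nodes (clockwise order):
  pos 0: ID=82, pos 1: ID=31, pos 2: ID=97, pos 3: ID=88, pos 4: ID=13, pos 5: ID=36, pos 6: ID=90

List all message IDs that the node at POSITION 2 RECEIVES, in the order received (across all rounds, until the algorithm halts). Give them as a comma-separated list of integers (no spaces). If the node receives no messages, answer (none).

Answer: 31,82,90,97

Derivation:
Round 1: pos1(id31) recv 82: fwd; pos2(id97) recv 31: drop; pos3(id88) recv 97: fwd; pos4(id13) recv 88: fwd; pos5(id36) recv 13: drop; pos6(id90) recv 36: drop; pos0(id82) recv 90: fwd
Round 2: pos2(id97) recv 82: drop; pos4(id13) recv 97: fwd; pos5(id36) recv 88: fwd; pos1(id31) recv 90: fwd
Round 3: pos5(id36) recv 97: fwd; pos6(id90) recv 88: drop; pos2(id97) recv 90: drop
Round 4: pos6(id90) recv 97: fwd
Round 5: pos0(id82) recv 97: fwd
Round 6: pos1(id31) recv 97: fwd
Round 7: pos2(id97) recv 97: ELECTED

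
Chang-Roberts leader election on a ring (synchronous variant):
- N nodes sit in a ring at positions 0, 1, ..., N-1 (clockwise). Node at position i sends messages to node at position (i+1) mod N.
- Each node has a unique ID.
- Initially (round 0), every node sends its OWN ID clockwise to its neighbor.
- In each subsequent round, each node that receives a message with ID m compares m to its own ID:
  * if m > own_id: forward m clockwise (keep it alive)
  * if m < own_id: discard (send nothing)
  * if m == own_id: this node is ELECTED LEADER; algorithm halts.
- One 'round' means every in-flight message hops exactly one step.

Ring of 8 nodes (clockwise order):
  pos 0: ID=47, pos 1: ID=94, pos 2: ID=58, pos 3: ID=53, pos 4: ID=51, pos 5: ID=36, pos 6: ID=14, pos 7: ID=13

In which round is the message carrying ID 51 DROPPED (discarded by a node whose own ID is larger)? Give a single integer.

Round 1: pos1(id94) recv 47: drop; pos2(id58) recv 94: fwd; pos3(id53) recv 58: fwd; pos4(id51) recv 53: fwd; pos5(id36) recv 51: fwd; pos6(id14) recv 36: fwd; pos7(id13) recv 14: fwd; pos0(id47) recv 13: drop
Round 2: pos3(id53) recv 94: fwd; pos4(id51) recv 58: fwd; pos5(id36) recv 53: fwd; pos6(id14) recv 51: fwd; pos7(id13) recv 36: fwd; pos0(id47) recv 14: drop
Round 3: pos4(id51) recv 94: fwd; pos5(id36) recv 58: fwd; pos6(id14) recv 53: fwd; pos7(id13) recv 51: fwd; pos0(id47) recv 36: drop
Round 4: pos5(id36) recv 94: fwd; pos6(id14) recv 58: fwd; pos7(id13) recv 53: fwd; pos0(id47) recv 51: fwd
Round 5: pos6(id14) recv 94: fwd; pos7(id13) recv 58: fwd; pos0(id47) recv 53: fwd; pos1(id94) recv 51: drop
Round 6: pos7(id13) recv 94: fwd; pos0(id47) recv 58: fwd; pos1(id94) recv 53: drop
Round 7: pos0(id47) recv 94: fwd; pos1(id94) recv 58: drop
Round 8: pos1(id94) recv 94: ELECTED
Message ID 51 originates at pos 4; dropped at pos 1 in round 5

Answer: 5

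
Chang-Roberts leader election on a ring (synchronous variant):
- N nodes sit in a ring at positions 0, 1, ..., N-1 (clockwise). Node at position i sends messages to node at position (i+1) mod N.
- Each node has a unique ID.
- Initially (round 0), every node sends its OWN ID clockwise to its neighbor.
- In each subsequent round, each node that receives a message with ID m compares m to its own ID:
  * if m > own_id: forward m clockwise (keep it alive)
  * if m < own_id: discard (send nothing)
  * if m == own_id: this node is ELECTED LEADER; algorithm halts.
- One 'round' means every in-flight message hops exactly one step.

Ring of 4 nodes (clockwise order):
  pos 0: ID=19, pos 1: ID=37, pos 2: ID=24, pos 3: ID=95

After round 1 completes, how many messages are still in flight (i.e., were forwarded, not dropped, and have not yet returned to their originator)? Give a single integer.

Round 1: pos1(id37) recv 19: drop; pos2(id24) recv 37: fwd; pos3(id95) recv 24: drop; pos0(id19) recv 95: fwd
After round 1: 2 messages still in flight

Answer: 2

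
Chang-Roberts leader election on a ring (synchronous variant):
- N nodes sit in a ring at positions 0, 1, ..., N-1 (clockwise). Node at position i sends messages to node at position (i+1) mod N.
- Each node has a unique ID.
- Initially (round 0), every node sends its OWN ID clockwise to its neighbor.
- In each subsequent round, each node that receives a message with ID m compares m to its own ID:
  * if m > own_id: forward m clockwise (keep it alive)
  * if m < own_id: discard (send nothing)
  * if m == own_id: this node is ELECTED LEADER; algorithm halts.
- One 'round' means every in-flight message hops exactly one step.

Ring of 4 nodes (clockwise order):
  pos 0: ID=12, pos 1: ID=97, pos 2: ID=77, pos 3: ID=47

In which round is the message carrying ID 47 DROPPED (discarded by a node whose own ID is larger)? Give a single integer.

Round 1: pos1(id97) recv 12: drop; pos2(id77) recv 97: fwd; pos3(id47) recv 77: fwd; pos0(id12) recv 47: fwd
Round 2: pos3(id47) recv 97: fwd; pos0(id12) recv 77: fwd; pos1(id97) recv 47: drop
Round 3: pos0(id12) recv 97: fwd; pos1(id97) recv 77: drop
Round 4: pos1(id97) recv 97: ELECTED
Message ID 47 originates at pos 3; dropped at pos 1 in round 2

Answer: 2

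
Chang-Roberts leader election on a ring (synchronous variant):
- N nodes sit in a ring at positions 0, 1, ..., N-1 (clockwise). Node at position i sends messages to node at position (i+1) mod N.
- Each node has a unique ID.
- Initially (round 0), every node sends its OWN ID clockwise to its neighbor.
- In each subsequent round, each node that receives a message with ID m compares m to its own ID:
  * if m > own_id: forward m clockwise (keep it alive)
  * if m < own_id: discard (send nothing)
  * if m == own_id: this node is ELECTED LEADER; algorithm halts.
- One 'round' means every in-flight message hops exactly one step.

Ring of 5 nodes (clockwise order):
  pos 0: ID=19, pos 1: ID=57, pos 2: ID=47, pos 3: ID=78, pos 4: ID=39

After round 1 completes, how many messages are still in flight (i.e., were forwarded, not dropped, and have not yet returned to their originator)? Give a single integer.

Round 1: pos1(id57) recv 19: drop; pos2(id47) recv 57: fwd; pos3(id78) recv 47: drop; pos4(id39) recv 78: fwd; pos0(id19) recv 39: fwd
After round 1: 3 messages still in flight

Answer: 3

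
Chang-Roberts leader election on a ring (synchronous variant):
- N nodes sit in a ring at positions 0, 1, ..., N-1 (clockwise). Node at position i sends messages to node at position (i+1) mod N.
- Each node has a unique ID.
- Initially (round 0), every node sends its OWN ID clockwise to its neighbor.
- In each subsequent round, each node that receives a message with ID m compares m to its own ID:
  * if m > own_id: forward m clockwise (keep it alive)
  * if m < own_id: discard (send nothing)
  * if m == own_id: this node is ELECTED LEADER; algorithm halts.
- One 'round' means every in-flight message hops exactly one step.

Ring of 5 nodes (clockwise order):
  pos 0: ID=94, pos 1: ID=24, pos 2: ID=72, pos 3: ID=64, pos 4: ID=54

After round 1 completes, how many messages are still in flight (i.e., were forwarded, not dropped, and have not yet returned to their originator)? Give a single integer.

Round 1: pos1(id24) recv 94: fwd; pos2(id72) recv 24: drop; pos3(id64) recv 72: fwd; pos4(id54) recv 64: fwd; pos0(id94) recv 54: drop
After round 1: 3 messages still in flight

Answer: 3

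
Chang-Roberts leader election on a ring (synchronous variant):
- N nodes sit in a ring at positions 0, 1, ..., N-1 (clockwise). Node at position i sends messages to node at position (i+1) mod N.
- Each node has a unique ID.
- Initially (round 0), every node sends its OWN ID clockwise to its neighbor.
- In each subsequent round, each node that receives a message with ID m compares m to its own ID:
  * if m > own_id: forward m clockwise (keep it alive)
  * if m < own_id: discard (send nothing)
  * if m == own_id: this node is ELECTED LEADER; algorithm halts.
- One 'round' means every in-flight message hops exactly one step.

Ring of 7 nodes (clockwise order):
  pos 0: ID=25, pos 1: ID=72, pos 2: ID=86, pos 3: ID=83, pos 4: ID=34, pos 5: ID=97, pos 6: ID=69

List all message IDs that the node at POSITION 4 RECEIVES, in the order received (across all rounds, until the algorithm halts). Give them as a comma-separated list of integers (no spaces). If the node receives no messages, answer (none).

Round 1: pos1(id72) recv 25: drop; pos2(id86) recv 72: drop; pos3(id83) recv 86: fwd; pos4(id34) recv 83: fwd; pos5(id97) recv 34: drop; pos6(id69) recv 97: fwd; pos0(id25) recv 69: fwd
Round 2: pos4(id34) recv 86: fwd; pos5(id97) recv 83: drop; pos0(id25) recv 97: fwd; pos1(id72) recv 69: drop
Round 3: pos5(id97) recv 86: drop; pos1(id72) recv 97: fwd
Round 4: pos2(id86) recv 97: fwd
Round 5: pos3(id83) recv 97: fwd
Round 6: pos4(id34) recv 97: fwd
Round 7: pos5(id97) recv 97: ELECTED

Answer: 83,86,97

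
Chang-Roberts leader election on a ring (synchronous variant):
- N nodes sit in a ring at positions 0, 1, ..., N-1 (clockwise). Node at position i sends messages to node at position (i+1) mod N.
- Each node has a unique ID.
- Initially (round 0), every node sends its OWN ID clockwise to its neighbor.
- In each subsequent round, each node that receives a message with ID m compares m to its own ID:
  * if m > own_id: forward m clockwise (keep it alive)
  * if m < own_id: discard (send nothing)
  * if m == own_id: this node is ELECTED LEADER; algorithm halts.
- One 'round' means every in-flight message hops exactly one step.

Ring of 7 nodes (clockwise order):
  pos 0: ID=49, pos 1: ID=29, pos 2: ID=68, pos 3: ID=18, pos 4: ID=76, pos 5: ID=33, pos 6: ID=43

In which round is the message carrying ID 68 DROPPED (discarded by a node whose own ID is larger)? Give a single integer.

Round 1: pos1(id29) recv 49: fwd; pos2(id68) recv 29: drop; pos3(id18) recv 68: fwd; pos4(id76) recv 18: drop; pos5(id33) recv 76: fwd; pos6(id43) recv 33: drop; pos0(id49) recv 43: drop
Round 2: pos2(id68) recv 49: drop; pos4(id76) recv 68: drop; pos6(id43) recv 76: fwd
Round 3: pos0(id49) recv 76: fwd
Round 4: pos1(id29) recv 76: fwd
Round 5: pos2(id68) recv 76: fwd
Round 6: pos3(id18) recv 76: fwd
Round 7: pos4(id76) recv 76: ELECTED
Message ID 68 originates at pos 2; dropped at pos 4 in round 2

Answer: 2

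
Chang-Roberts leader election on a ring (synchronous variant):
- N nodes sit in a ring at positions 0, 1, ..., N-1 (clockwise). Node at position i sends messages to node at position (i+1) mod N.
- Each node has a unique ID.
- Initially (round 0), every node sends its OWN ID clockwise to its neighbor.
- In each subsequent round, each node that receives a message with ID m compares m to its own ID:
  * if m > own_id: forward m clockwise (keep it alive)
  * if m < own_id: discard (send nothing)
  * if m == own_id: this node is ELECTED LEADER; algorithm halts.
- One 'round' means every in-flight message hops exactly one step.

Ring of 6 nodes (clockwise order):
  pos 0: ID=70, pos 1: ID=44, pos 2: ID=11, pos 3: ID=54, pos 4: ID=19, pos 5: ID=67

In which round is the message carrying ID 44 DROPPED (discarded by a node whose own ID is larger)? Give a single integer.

Answer: 2

Derivation:
Round 1: pos1(id44) recv 70: fwd; pos2(id11) recv 44: fwd; pos3(id54) recv 11: drop; pos4(id19) recv 54: fwd; pos5(id67) recv 19: drop; pos0(id70) recv 67: drop
Round 2: pos2(id11) recv 70: fwd; pos3(id54) recv 44: drop; pos5(id67) recv 54: drop
Round 3: pos3(id54) recv 70: fwd
Round 4: pos4(id19) recv 70: fwd
Round 5: pos5(id67) recv 70: fwd
Round 6: pos0(id70) recv 70: ELECTED
Message ID 44 originates at pos 1; dropped at pos 3 in round 2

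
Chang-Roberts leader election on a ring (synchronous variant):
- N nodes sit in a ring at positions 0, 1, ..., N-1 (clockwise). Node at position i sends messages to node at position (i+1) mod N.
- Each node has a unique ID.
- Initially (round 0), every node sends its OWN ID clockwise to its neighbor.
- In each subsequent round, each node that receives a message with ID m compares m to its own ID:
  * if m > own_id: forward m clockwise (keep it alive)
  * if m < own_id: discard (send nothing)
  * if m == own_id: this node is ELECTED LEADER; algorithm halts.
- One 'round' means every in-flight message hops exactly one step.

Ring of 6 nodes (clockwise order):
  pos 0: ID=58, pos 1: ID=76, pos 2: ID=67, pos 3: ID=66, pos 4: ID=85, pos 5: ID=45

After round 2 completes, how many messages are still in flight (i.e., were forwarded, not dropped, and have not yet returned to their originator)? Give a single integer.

Round 1: pos1(id76) recv 58: drop; pos2(id67) recv 76: fwd; pos3(id66) recv 67: fwd; pos4(id85) recv 66: drop; pos5(id45) recv 85: fwd; pos0(id58) recv 45: drop
Round 2: pos3(id66) recv 76: fwd; pos4(id85) recv 67: drop; pos0(id58) recv 85: fwd
After round 2: 2 messages still in flight

Answer: 2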